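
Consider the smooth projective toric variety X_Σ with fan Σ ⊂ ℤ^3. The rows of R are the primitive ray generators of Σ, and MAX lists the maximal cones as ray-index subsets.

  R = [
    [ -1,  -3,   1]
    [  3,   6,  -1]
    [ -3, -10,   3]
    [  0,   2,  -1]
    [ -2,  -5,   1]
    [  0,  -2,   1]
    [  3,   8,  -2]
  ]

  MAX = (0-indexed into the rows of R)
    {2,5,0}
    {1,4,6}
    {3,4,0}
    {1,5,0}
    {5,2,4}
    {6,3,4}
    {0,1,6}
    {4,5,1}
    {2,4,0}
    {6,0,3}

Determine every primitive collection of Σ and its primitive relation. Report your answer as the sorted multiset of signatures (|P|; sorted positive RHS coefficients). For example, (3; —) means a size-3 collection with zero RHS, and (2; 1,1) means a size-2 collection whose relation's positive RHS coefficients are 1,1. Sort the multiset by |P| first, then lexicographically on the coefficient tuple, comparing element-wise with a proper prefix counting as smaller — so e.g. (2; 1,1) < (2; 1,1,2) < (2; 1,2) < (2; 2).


9 minimal non-faces of Δ(Σ) (on 7 rays):

  P = {3,5}:  v_{3} + v_{5} = 0 ; sig = (2; —)
  P = {1,3}:  v_{1} + v_{3} = v_{6} ; sig = (2; 1)
  P = {2,6}:  v_{2} + v_{6} = v_{5} ; sig = (2; 1)
  P = {5,6}:  v_{5} + v_{6} = v_{1} ; sig = (2; 1)
  P = {2,3}:  v_{2} + v_{3} = v_{0} + v_{4} ; sig = (2; 1,1)
  P = {1,2}:  v_{1} + v_{2} = 2·v_{5} ; sig = (2; 2)
  P = {0,4,6}:  v_{0} + v_{4} + v_{6} = 0 ; sig = (3; —)
  P = {0,1,4}:  v_{0} + v_{1} + v_{4} = v_{5} ; sig = (3; 1)
  P = {0,4,5}:  v_{0} + v_{4} + v_{5} = v_{2} ; sig = (3; 1)

Hence PRS(X_Σ) =
    (2; —)
    (2; 1)
    (2; 1)
    (2; 1)
    (2; 1,1)
    (2; 2)
    (3; —)
    (3; 1)
    (3; 1)


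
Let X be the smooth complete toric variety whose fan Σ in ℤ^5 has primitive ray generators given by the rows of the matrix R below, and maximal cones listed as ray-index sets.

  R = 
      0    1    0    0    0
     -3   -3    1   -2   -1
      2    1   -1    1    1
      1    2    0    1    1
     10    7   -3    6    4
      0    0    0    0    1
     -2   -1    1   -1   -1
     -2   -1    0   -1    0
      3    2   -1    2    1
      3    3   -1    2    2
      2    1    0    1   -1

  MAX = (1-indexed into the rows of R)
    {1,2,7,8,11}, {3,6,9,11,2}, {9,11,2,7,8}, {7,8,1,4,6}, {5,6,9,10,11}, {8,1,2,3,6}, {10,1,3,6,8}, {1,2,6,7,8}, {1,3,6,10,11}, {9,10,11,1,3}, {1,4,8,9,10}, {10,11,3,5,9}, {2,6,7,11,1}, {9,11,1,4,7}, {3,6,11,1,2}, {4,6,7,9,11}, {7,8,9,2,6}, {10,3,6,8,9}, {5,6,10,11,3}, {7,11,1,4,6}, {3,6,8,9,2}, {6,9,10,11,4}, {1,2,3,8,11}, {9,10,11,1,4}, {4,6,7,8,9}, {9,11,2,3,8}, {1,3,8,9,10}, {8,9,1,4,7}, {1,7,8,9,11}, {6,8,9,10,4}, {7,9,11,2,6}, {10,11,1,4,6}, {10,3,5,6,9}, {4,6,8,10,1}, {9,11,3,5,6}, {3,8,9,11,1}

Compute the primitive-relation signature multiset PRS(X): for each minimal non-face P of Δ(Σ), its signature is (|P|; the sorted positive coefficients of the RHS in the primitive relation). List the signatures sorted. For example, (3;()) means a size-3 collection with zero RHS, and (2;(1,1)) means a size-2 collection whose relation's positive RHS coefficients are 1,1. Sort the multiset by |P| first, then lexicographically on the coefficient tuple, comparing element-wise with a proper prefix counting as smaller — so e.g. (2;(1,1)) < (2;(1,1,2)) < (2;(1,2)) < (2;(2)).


|primitive collections| = 16. Relations:

  {3,7}:  v_{3} + v_{7} = 0  so sig = (2;())
  {2,10}:  v_{2} + v_{10} = v_{6}  so sig = (2;(1))
  {3,4}:  v_{3} + v_{4} = v_{10}  so sig = (2;(1))
  {7,10}:  v_{7} + v_{10} = v_{4}  so sig = (2;(1))
  {2,4}:  v_{2} + v_{4} = v_{6} + v_{7}  so sig = (2;(1,1))
  {5,8}:  v_{5} + v_{8} = v_{3} + v_{9} + v_{10}  so sig = (2;(1,1,1))
  {5,7}:  v_{5} + v_{7} = v_{6} + v_{9} + v_{10} + v_{11}  so sig = (2;(1,1,1,1))
  {2,5}:  v_{2} + v_{5} = v_{3} + 2·v_{6} + v_{9} + v_{11}  so sig = (2;(1,1,1,2))
  {4,5}:  v_{4} + v_{5} = v_{6} + v_{9} + 2·v_{10} + v_{11}  so sig = (2;(1,1,1,2))
  {1,5}:  v_{1} + v_{5} = v_{3} + 2·v_{10} + v_{11}  so sig = (2;(1,1,2))
  {1,2,9}:  v_{1} + v_{2} + v_{9} = 0  so sig = (3;())
  {6,8,11}:  v_{6} + v_{8} + v_{11} = 0  so sig = (3;())
  {1,6,9}:  v_{1} + v_{6} + v_{9} = v_{10}  so sig = (3;(1))
  {8,10,11}:  v_{8} + v_{10} + v_{11} = v_{1} + v_{9}  so sig = (3;(1,1))
  {4,8,11}:  v_{4} + v_{8} + v_{11} = v_{1} + v_{7} + v_{9}  so sig = (3;(1,1,1))
  {3,6,9,10,11}:  v_{3} + v_{6} + v_{9} + v_{10} + v_{11} = v_{5}  so sig = (5;(1))

Hence PRS(X_Σ) =
    (2;())
    (2;(1))
    (2;(1))
    (2;(1))
    (2;(1,1))
    (2;(1,1,1))
    (2;(1,1,1,1))
    (2;(1,1,1,2))
    (2;(1,1,1,2))
    (2;(1,1,2))
    (3;())
    (3;())
    (3;(1))
    (3;(1,1))
    (3;(1,1,1))
    (5;(1))


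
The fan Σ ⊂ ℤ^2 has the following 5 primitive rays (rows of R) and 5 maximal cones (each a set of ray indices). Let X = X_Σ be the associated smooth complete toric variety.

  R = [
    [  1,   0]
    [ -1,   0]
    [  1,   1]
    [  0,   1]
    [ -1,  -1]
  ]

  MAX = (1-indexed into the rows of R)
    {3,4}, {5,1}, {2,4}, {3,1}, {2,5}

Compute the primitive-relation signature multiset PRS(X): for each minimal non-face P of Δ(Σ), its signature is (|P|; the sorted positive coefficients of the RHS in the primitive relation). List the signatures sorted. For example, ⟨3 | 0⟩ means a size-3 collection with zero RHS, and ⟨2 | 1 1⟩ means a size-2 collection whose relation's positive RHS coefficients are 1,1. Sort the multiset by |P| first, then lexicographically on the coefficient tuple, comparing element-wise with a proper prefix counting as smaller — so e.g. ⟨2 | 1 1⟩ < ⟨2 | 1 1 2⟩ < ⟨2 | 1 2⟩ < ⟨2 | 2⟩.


Σ has 5 primitive collections:

  {1,2}:  v_{1} + v_{2} = 0  ⟹  sig = ⟨2 | 0⟩
  {3,5}:  v_{3} + v_{5} = 0  ⟹  sig = ⟨2 | 0⟩
  {1,4}:  v_{1} + v_{4} = v_{3}  ⟹  sig = ⟨2 | 1⟩
  {2,3}:  v_{2} + v_{3} = v_{4}  ⟹  sig = ⟨2 | 1⟩
  {4,5}:  v_{4} + v_{5} = v_{2}  ⟹  sig = ⟨2 | 1⟩

Sorted signature multiset PRS(X):
    ⟨2 | 0⟩
    ⟨2 | 0⟩
    ⟨2 | 1⟩
    ⟨2 | 1⟩
    ⟨2 | 1⟩


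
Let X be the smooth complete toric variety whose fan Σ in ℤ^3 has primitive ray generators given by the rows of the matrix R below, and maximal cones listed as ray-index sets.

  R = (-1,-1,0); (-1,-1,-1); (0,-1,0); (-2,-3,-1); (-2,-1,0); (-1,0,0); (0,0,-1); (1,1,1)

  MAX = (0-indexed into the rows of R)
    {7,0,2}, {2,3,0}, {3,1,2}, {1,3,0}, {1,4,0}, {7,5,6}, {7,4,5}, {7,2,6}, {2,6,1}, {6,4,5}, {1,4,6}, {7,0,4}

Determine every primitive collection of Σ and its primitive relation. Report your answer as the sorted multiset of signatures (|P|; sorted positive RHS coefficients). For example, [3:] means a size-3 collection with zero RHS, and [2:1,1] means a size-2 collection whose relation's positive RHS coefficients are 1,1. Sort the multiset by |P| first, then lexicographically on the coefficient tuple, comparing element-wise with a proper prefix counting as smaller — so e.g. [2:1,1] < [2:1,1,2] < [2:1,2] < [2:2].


12 minimal non-faces of Δ(Σ) (on 8 rays):

  {1,7}:  v_{1} + v_{7} = 0  so sig = [2:]
  {0,5}:  v_{0} + v_{5} = v_{4}  so sig = [2:1]
  {0,6}:  v_{0} + v_{6} = v_{1}  so sig = [2:1]
  {2,5}:  v_{2} + v_{5} = v_{0}  so sig = [2:1]
  {1,5}:  v_{1} + v_{5} = v_{4} + v_{6}  so sig = [2:1,1]
  {3,7}:  v_{3} + v_{7} = v_{0} + v_{2}  so sig = [2:1,1]
  {3,5}:  v_{3} + v_{5} = 2·v_{0} + v_{1}  so sig = [2:1,2]
  {3,6}:  v_{3} + v_{6} = 2·v_{1} + v_{2}  so sig = [2:1,2]
  {3,4}:  v_{3} + v_{4} = 3·v_{0} + v_{1}  so sig = [2:1,3]
  {2,4}:  v_{2} + v_{4} = 2·v_{0}  so sig = [2:2]
  {0,1,2}:  v_{0} + v_{1} + v_{2} = v_{3}  so sig = [3:1]
  {4,6,7}:  v_{4} + v_{6} + v_{7} = v_{5}  so sig = [3:1]

Sorted signature multiset PRS(X):
    |P|=2: 10 collections, coeffs (), (1), (1), (1), (1,1), (1,1), (1,2), (1,2), (1,3), (2)
    |P|=3: 2 collections, coeffs (1), (1)


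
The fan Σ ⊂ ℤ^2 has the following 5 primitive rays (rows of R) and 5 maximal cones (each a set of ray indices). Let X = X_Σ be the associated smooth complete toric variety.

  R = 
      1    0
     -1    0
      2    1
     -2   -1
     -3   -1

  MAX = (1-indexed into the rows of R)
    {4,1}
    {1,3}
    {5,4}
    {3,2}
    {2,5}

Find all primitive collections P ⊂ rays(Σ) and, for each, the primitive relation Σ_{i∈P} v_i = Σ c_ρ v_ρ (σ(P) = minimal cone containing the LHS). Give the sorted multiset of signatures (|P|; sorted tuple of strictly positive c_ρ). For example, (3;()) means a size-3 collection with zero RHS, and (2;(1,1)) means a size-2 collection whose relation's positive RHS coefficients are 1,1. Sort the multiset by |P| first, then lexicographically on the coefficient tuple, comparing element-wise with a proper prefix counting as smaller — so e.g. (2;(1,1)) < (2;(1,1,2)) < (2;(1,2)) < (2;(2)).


5 minimal non-faces of Δ(Σ) (on 5 rays):

  • {1,2}:  v_{1} + v_{2} = 0 ; sig = (2;())
  • {3,4}:  v_{3} + v_{4} = 0 ; sig = (2;())
  • {1,5}:  v_{1} + v_{5} = v_{4} ; sig = (2;(1))
  • {2,4}:  v_{2} + v_{4} = v_{5} ; sig = (2;(1))
  • {3,5}:  v_{3} + v_{5} = v_{2} ; sig = (2;(1))

Hence PRS(X_Σ) =
    |P|=2: 5 collections, coeffs (), (), (1), (1), (1)


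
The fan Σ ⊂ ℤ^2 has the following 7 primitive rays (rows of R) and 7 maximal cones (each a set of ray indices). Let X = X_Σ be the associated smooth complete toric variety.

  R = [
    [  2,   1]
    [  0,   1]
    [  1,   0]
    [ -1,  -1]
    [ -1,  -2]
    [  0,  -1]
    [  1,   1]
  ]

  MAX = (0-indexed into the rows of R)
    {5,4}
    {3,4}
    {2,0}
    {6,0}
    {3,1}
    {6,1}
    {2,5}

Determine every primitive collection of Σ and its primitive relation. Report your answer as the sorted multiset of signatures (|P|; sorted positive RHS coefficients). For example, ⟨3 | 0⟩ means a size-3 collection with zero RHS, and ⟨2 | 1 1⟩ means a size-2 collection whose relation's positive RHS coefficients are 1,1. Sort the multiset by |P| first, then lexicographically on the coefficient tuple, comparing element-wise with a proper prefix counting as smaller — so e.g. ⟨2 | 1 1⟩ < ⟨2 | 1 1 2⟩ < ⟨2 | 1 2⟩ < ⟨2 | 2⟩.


Minimal non-faces — 14 found among 7 rays, 7 max cones:

  • {1,5}:  v_{1} + v_{5} = 0  so sig = ⟨2 | 0⟩
  • {3,6}:  v_{3} + v_{6} = 0  so sig = ⟨2 | 0⟩
  • {0,3}:  v_{0} + v_{3} = v_{2}  so sig = ⟨2 | 1⟩
  • {1,2}:  v_{1} + v_{2} = v_{6}  so sig = ⟨2 | 1⟩
  • {1,4}:  v_{1} + v_{4} = v_{3}  so sig = ⟨2 | 1⟩
  • {2,3}:  v_{2} + v_{3} = v_{5}  so sig = ⟨2 | 1⟩
  • {2,6}:  v_{2} + v_{6} = v_{0}  so sig = ⟨2 | 1⟩
  • {3,5}:  v_{3} + v_{5} = v_{4}  so sig = ⟨2 | 1⟩
  • {4,6}:  v_{4} + v_{6} = v_{5}  so sig = ⟨2 | 1⟩
  • {5,6}:  v_{5} + v_{6} = v_{2}  so sig = ⟨2 | 1⟩
  • {0,4}:  v_{0} + v_{4} = v_{2} + v_{5}  so sig = ⟨2 | 1 1⟩
  • {0,1}:  v_{0} + v_{1} = 2·v_{6}  so sig = ⟨2 | 2⟩
  • {0,5}:  v_{0} + v_{5} = 2·v_{2}  so sig = ⟨2 | 2⟩
  • {2,4}:  v_{2} + v_{4} = 2·v_{5}  so sig = ⟨2 | 2⟩

so the primitive-relation signature multiset is
[⟨2 | 0⟩, ⟨2 | 0⟩, ⟨2 | 1⟩, ⟨2 | 1⟩, ⟨2 | 1⟩, ⟨2 | 1⟩, ⟨2 | 1⟩, ⟨2 | 1⟩, ⟨2 | 1⟩, ⟨2 | 1⟩, ⟨2 | 1 1⟩, ⟨2 | 2⟩, ⟨2 | 2⟩, ⟨2 | 2⟩]


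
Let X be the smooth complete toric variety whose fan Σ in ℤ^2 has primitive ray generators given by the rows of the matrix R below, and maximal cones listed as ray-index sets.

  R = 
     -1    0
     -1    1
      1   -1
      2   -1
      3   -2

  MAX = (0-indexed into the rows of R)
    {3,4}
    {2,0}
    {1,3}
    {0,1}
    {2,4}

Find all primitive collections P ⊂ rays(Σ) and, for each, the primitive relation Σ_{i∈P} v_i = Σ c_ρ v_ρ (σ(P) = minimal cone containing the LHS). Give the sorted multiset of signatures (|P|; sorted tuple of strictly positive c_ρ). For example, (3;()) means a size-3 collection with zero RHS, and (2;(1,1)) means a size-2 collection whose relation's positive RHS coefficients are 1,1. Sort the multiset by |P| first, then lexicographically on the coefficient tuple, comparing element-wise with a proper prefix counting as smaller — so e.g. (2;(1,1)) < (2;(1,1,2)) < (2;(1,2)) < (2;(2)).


|primitive collections| = 5. Relations:

  P = {1,2}:  v_{1} + v_{2} = 0 — sig = (2;())
  P = {0,3}:  v_{0} + v_{3} = v_{2} — sig = (2;(1))
  P = {1,4}:  v_{1} + v_{4} = v_{3} — sig = (2;(1))
  P = {2,3}:  v_{2} + v_{3} = v_{4} — sig = (2;(1))
  P = {0,4}:  v_{0} + v_{4} = 2·v_{2} — sig = (2;(2))

so the primitive-relation signature multiset is
    (2;())
    (2;(1))
    (2;(1))
    (2;(1))
    (2;(2))


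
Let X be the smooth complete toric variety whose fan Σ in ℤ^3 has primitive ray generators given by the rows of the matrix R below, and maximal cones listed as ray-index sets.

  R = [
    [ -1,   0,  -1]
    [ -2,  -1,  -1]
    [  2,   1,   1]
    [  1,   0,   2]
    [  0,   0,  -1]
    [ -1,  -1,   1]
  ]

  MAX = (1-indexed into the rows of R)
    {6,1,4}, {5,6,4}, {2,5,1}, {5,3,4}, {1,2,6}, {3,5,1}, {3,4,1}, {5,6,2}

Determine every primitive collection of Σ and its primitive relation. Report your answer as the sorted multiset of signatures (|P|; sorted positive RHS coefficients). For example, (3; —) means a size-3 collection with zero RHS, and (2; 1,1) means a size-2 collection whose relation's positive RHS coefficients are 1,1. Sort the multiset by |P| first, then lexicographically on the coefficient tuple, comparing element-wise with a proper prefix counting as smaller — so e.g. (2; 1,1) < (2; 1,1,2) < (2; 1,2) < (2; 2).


Δ(Σ) — 6 vertices, 5 min non-faces:

  {2,3}:  v_{2} + v_{3} = 0  so sig = (2; —)
  {2,4}:  v_{2} + v_{4} = v_{6}  so sig = (2; 1)
  {3,6}:  v_{3} + v_{6} = v_{4}  so sig = (2; 1)
  {1,4,5}:  v_{1} + v_{4} + v_{5} = 0  so sig = (3; —)
  {1,5,6}:  v_{1} + v_{5} + v_{6} = v_{2}  so sig = (3; 1)

so the primitive-relation signature multiset is
{ (2; —),  (2; 1) ×2,  (3; —),  (3; 1) }


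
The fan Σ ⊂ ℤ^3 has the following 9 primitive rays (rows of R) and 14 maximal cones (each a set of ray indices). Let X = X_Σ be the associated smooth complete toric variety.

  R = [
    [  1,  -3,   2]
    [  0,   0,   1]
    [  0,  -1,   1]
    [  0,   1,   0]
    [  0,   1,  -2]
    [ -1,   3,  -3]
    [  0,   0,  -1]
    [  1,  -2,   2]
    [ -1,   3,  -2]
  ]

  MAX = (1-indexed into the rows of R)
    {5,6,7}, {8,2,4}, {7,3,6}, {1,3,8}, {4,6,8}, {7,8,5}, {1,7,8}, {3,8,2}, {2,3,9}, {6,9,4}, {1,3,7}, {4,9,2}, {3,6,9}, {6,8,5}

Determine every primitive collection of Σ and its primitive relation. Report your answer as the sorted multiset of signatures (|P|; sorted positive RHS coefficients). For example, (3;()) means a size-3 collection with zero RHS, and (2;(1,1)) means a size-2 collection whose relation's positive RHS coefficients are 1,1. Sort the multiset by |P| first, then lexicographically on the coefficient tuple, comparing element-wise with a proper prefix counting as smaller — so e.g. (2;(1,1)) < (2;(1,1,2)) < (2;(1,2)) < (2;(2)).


Δ(Σ) — 9 vertices, 18 min non-faces:

  P={1,9}:  v_{1} + v_{9} = 0 ; sig = (2;())
  P={2,7}:  v_{2} + v_{7} = 0 ; sig = (2;())
  P={1,4}:  v_{1} + v_{4} = v_{8} ; sig = (2;(1))
  P={1,6}:  v_{1} + v_{6} = v_{7} ; sig = (2;(1))
  P={2,6}:  v_{2} + v_{6} = v_{9} ; sig = (2;(1))
  P={3,4}:  v_{3} + v_{4} = v_{2} ; sig = (2;(1))
  P={3,5}:  v_{3} + v_{5} = v_{7} ; sig = (2;(1))
  P={7,9}:  v_{7} + v_{9} = v_{6} ; sig = (2;(1))
  P={8,9}:  v_{8} + v_{9} = v_{4} ; sig = (2;(1))
  P={1,2}:  v_{1} + v_{2} = v_{3} + v_{8} ; sig = (2;(1,1))
  P={2,5}:  v_{2} + v_{5} = v_{6} + v_{8} ; sig = (2;(1,1))
  P={4,7}:  v_{4} + v_{7} = v_{6} + v_{8} ; sig = (2;(1,1))
  P={1,5}:  v_{1} + v_{5} = 2·v_{7} + v_{8} ; sig = (2;(1,2))
  P={5,9}:  v_{5} + v_{9} = 2·v_{6} + v_{8} ; sig = (2;(1,2))
  P={4,5}:  v_{4} + v_{5} = 2·v_{6} + 2·v_{8} ; sig = (2;(2,2))
  P={3,6,8}:  v_{3} + v_{6} + v_{8} = 0 ; sig = (3;())
  P={3,7,8}:  v_{3} + v_{7} + v_{8} = v_{1} ; sig = (3;(1))
  P={6,7,8}:  v_{6} + v_{7} + v_{8} = v_{5} ; sig = (3;(1))

Signatures (|P|; sorted positive RHS coefficients), sorted:
    |P|=2: 15 collections, coeffs (), (), (1), (1), (1), (1), (1), (1), (1), (1,1), (1,1), (1,1), (1,2), (1,2), (2,2)
    |P|=3: 3 collections, coeffs (), (1), (1)


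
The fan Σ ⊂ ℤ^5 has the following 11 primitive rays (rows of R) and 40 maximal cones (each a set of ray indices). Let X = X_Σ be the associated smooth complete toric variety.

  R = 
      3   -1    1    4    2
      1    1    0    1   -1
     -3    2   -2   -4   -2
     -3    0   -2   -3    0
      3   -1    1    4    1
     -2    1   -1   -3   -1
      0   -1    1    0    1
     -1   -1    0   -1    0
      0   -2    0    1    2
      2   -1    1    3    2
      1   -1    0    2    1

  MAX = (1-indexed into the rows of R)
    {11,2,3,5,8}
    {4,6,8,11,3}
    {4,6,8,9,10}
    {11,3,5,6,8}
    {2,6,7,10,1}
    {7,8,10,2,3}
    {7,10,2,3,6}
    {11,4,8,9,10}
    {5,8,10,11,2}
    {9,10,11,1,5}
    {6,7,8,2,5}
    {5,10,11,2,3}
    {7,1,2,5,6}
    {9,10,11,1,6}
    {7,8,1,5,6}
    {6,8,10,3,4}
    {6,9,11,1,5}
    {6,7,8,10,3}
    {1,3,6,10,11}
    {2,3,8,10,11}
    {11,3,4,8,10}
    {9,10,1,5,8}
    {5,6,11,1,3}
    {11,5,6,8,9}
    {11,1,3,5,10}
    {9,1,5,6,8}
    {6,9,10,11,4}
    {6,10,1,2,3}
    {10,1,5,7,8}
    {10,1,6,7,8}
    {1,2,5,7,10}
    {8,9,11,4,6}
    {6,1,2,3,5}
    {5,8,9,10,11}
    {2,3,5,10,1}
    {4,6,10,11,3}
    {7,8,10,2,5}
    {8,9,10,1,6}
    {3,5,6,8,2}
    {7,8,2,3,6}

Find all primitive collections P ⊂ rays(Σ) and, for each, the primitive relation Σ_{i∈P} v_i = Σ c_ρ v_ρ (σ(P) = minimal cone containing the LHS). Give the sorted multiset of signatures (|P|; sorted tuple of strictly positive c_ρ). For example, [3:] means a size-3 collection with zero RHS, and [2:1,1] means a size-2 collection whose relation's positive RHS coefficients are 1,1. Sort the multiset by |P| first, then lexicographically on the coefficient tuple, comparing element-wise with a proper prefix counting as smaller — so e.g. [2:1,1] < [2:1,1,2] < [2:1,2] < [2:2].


|primitive collections| = 19. Relations:

  {2,9}:  v_{2} + v_{9} = v_{11}  so sig = [2:1]
  {3,9}:  v_{3} + v_{9} = v_{4}  so sig = [2:1]
  {2,4}:  v_{2} + v_{4} = v_{3} + v_{11}  so sig = [2:1,1]
  {7,11}:  v_{7} + v_{11} = v_{8} + v_{10}  so sig = [2:1,1]
  {4,7}:  v_{4} + v_{7} = v_{3} + v_{6} + 2·v_{8} + 2·v_{10}  so sig = [2:1,1,2,2]
  {4,5}:  v_{4} + v_{5} = v_{6} + 2·v_{11}  so sig = [2:1,2]
  {1,4}:  v_{1} + v_{4} = 2·v_{6} + v_{10} + 2·v_{11}  so sig = [2:1,2,2]
  {7,9}:  v_{7} + v_{9} = v_{6} + 2·v_{8} + 2·v_{10}  so sig = [2:1,2,2]
  {3,5,7}:  v_{3} + v_{5} + v_{7} = 0  so sig = [3:]
  {1,2,8}:  v_{1} + v_{2} + v_{8} = v_{5}  so sig = [3:1]
  {5,6,10}:  v_{5} + v_{6} + v_{10} = v_{1}  so sig = [3:1]
  {1,3,7}:  v_{1} + v_{3} + v_{7} = v_{6} + v_{10}  so sig = [3:1,1]
  {1,3,8}:  v_{1} + v_{3} + v_{8} = v_{6} + v_{11}  so sig = [3:1,1]
  {1,8,11}:  v_{1} + v_{8} + v_{11} = v_{5} + v_{9}  so sig = [3:1,1]
  {2,6,11}:  v_{2} + v_{6} + v_{11} = v_{3} + v_{5}  so sig = [3:1,1]
  {1,2,11}:  v_{1} + v_{2} + v_{11} = v_{3} + 2·v_{5} + v_{10}  so sig = [3:1,1,2]
  {2,6,8,10}:  v_{2} + v_{6} + v_{8} + v_{10} = 0  so sig = [4:]
  {3,5,8,10}:  v_{3} + v_{5} + v_{8} + v_{10} = v_{11}  so sig = [4:1]
  {6,8,10,11}:  v_{6} + v_{8} + v_{10} + v_{11} = v_{9}  so sig = [4:1]

Hence PRS(X_Σ) =
[[2:1], [2:1], [2:1,1], [2:1,1], [2:1,1,2,2], [2:1,2], [2:1,2,2], [2:1,2,2], [3:], [3:1], [3:1], [3:1,1], [3:1,1], [3:1,1], [3:1,1], [3:1,1,2], [4:], [4:1], [4:1]]


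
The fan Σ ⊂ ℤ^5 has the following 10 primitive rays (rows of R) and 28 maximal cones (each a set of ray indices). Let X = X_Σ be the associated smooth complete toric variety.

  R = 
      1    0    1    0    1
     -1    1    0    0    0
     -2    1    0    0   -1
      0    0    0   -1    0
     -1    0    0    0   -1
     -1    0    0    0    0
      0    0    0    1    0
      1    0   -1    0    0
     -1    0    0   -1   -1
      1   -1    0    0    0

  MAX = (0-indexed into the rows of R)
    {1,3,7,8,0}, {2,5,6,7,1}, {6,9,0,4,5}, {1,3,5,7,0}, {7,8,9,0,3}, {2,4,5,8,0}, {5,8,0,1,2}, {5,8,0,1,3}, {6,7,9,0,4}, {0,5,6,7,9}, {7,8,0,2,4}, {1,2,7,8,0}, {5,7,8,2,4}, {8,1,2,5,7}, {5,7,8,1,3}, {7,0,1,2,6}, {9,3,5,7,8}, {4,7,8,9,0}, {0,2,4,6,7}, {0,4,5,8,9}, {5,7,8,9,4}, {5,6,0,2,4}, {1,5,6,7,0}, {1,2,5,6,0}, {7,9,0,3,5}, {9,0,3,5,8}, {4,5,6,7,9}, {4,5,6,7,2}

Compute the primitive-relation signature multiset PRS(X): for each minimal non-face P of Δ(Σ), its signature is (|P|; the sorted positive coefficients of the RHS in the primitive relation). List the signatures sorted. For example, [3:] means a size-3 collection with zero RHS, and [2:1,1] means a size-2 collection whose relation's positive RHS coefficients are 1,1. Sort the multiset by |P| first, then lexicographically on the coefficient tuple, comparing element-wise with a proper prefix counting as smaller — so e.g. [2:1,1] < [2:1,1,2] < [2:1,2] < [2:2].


Primitive collections (10):

  P={1,9}:  v_{1} + v_{9} = 0  ⇒ sig = [2:]
  P={3,6}:  v_{3} + v_{6} = 0  ⇒ sig = [2:]
  P={1,4}:  v_{1} + v_{4} = v_{2}  ⇒ sig = [2:1]
  P={2,9}:  v_{2} + v_{9} = v_{4}  ⇒ sig = [2:1]
  P={3,4}:  v_{3} + v_{4} = v_{8}  ⇒ sig = [2:1]
  P={6,8}:  v_{6} + v_{8} = v_{4}  ⇒ sig = [2:1]
  P={2,3}:  v_{2} + v_{3} = v_{1} + v_{8}  ⇒ sig = [2:1,1]
  P={0,4,5,7}:  v_{0} + v_{4} + v_{5} + v_{7} = 0  ⇒ sig = [4:]
  P={0,2,5,7}:  v_{0} + v_{2} + v_{5} + v_{7} = v_{1}  ⇒ sig = [4:1]
  P={0,5,7,8}:  v_{0} + v_{5} + v_{7} + v_{8} = v_{3}  ⇒ sig = [4:1]

Sorted signature multiset PRS(X):
    [2:]
    [2:]
    [2:1]
    [2:1]
    [2:1]
    [2:1]
    [2:1,1]
    [4:]
    [4:1]
    [4:1]


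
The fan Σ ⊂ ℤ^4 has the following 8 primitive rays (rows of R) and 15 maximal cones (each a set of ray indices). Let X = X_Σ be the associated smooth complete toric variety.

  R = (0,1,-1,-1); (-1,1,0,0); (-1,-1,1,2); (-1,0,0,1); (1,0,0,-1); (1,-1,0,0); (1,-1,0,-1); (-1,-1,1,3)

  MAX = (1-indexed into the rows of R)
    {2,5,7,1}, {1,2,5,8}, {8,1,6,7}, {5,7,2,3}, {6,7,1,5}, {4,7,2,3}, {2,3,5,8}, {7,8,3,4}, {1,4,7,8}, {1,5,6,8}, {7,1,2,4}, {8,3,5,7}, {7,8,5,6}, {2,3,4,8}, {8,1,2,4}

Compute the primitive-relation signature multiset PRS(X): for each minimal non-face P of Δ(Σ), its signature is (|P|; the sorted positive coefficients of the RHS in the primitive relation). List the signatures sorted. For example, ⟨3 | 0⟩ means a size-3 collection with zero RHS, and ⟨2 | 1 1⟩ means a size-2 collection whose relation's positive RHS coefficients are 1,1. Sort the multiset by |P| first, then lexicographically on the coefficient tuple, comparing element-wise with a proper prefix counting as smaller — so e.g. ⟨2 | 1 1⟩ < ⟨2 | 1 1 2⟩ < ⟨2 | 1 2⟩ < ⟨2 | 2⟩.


Σ has 7 primitive collections:

  P = {2,6}:  v_{2} + v_{6} = 0  so sig = ⟨2 | 0⟩
  P = {4,5}:  v_{4} + v_{5} = 0  so sig = ⟨2 | 0⟩
  P = {1,3}:  v_{1} + v_{3} = v_{4}  so sig = ⟨2 | 1⟩
  P = {3,6}:  v_{3} + v_{6} = v_{7} + v_{8}  so sig = ⟨2 | 1 1⟩
  P = {4,6}:  v_{4} + v_{6} = v_{1} + v_{7} + v_{8}  so sig = ⟨2 | 1 1 1⟩
  P = {2,7,8}:  v_{2} + v_{7} + v_{8} = v_{3}  so sig = ⟨3 | 1⟩
  P = {1,5,7,8}:  v_{1} + v_{5} + v_{7} + v_{8} = v_{6}  so sig = ⟨4 | 1⟩

Signatures (|P|; sorted positive RHS coefficients), sorted:
{ ⟨2 | 0⟩ ×2,  ⟨2 | 1⟩,  ⟨2 | 1 1⟩,  ⟨2 | 1 1 1⟩,  ⟨3 | 1⟩,  ⟨4 | 1⟩ }


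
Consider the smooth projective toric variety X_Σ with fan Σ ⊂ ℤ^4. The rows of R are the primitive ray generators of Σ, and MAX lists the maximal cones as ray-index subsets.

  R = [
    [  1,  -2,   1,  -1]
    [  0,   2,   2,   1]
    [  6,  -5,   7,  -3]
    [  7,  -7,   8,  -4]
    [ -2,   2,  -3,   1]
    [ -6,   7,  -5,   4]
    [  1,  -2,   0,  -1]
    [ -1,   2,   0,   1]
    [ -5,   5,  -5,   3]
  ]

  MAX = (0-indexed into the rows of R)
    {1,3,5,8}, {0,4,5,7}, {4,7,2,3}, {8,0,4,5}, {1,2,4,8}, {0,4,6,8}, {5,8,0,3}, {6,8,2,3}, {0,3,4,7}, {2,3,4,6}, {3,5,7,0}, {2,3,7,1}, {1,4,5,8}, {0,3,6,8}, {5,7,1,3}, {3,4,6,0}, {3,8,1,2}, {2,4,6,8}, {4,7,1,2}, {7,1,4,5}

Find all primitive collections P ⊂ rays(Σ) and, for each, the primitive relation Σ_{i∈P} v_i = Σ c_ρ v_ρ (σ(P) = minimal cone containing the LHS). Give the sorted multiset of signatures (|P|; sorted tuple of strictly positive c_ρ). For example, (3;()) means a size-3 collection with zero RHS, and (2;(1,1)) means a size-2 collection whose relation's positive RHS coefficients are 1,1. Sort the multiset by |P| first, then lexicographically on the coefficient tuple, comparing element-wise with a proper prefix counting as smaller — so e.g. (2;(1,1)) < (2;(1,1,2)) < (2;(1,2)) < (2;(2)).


10 minimal non-faces of Δ(Σ) (on 9 rays):

  • {6,7}:  v_{6} + v_{7} = 0 ; sig = (2;())
  • {0,2}:  v_{0} + v_{2} = v_{3} ; sig = (2;(1))
  • {2,5}:  v_{2} + v_{5} = v_{1} ; sig = (2;(1))
  • {5,6}:  v_{5} + v_{6} = v_{8} ; sig = (2;(1))
  • {7,8}:  v_{7} + v_{8} = v_{5} ; sig = (2;(1))
  • {0,1}:  v_{0} + v_{1} = v_{3} + v_{5} ; sig = (2;(1,1))
  • {1,6}:  v_{1} + v_{6} = v_{2} + v_{8} ; sig = (2;(1,1))
  • {3,4,8}:  v_{3} + v_{4} + v_{8} = 0 ; sig = (3;())
  • {3,4,5}:  v_{3} + v_{4} + v_{5} = v_{7} ; sig = (3;(1))
  • {1,3,4}:  v_{1} + v_{3} + v_{4} = v_{2} + v_{7} ; sig = (3;(1,1))

Signatures (|P|; sorted positive RHS coefficients), sorted:
[(2;()), (2;(1)), (2;(1)), (2;(1)), (2;(1)), (2;(1,1)), (2;(1,1)), (3;()), (3;(1)), (3;(1,1))]


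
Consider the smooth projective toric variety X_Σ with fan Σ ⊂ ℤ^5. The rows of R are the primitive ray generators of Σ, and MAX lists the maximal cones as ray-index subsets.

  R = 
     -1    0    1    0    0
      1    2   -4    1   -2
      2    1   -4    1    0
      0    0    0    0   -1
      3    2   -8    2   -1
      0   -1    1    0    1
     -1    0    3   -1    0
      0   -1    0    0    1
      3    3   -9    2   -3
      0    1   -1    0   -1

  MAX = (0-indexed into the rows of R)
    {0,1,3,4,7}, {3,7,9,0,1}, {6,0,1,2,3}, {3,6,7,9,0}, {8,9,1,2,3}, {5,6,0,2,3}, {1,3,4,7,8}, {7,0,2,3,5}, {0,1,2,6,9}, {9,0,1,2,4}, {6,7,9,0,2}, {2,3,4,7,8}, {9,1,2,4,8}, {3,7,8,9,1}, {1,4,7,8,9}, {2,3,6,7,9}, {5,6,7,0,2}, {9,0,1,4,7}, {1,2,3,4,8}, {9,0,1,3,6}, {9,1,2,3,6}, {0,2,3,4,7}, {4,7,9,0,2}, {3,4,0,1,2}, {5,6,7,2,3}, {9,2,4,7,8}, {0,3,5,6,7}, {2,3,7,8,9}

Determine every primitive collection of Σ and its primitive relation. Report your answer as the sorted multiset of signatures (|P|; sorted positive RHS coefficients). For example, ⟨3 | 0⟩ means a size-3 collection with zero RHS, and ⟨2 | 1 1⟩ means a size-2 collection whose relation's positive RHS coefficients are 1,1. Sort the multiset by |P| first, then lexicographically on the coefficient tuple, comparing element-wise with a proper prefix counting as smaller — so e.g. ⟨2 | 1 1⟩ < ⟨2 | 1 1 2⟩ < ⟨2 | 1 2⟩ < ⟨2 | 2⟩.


Δ(Σ) — 10 vertices, 12 min non-faces:

  {5,9}:  v_{5} + v_{9} = 0  →  sig = ⟨2 | 0⟩
  {4,6}:  v_{4} + v_{6} = v_{2} + v_{9}  →  sig = ⟨2 | 1 1⟩
  {5,8}:  v_{5} + v_{8} = v_{3} + v_{4}  →  sig = ⟨2 | 1 1⟩
  {1,5}:  v_{1} + v_{5} = v_{0} + v_{2} + v_{3}  →  sig = ⟨2 | 1 1 1⟩
  {4,5}:  v_{4} + v_{5} = v_{0} + 2·v_{2} + v_{3} + v_{7}  →  sig = ⟨2 | 1 1 1 2⟩
  {6,8}:  v_{6} + v_{8} = v_{2} + v_{3} + 2·v_{9}  →  sig = ⟨2 | 1 1 2⟩
  {0,8}:  v_{0} + v_{8} = 2·v_{1} + v_{7}  →  sig = ⟨2 | 1 2⟩
  {1,2,7}:  v_{1} + v_{2} + v_{7} = v_{4}  →  sig = ⟨3 | 1⟩
  {1,6,7}:  v_{1} + v_{6} + v_{7} = v_{9}  →  sig = ⟨3 | 1⟩
  {3,4,9}:  v_{3} + v_{4} + v_{9} = v_{8}  →  sig = ⟨3 | 1⟩
  {0,2,3,9}:  v_{0} + v_{2} + v_{3} + v_{9} = v_{1}  →  sig = ⟨4 | 1⟩
  {0,2,3,6,7}:  v_{0} + v_{2} + v_{3} + v_{6} + v_{7} = 0  →  sig = ⟨5 | 0⟩

so the primitive-relation signature multiset is
    ⟨2 | 0⟩
    ⟨2 | 1 1⟩
    ⟨2 | 1 1⟩
    ⟨2 | 1 1 1⟩
    ⟨2 | 1 1 1 2⟩
    ⟨2 | 1 1 2⟩
    ⟨2 | 1 2⟩
    ⟨3 | 1⟩
    ⟨3 | 1⟩
    ⟨3 | 1⟩
    ⟨4 | 1⟩
    ⟨5 | 0⟩


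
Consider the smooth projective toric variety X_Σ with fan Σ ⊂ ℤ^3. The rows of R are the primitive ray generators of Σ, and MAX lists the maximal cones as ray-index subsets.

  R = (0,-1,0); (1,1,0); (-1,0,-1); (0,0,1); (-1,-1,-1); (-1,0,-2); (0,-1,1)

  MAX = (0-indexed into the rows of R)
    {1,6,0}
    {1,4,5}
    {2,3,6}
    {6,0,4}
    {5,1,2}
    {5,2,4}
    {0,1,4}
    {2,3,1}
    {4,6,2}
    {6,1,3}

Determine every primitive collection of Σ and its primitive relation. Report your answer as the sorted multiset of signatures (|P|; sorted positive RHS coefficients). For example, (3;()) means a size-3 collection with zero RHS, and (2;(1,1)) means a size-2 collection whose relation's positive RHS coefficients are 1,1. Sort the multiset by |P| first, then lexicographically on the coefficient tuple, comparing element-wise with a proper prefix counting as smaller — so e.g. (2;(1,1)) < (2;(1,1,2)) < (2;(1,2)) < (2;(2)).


9 collections generate NE(X_Σ); each relation:

  • {0,2}:  v_{0} + v_{2} = v_{4} ; sig = (2;(1))
  • {0,3}:  v_{0} + v_{3} = v_{6} ; sig = (2;(1))
  • {3,5}:  v_{3} + v_{5} = v_{2} ; sig = (2;(1))
  • {5,6}:  v_{5} + v_{6} = v_{4} ; sig = (2;(1))
  • {3,4}:  v_{3} + v_{4} = v_{2} + v_{6} ; sig = (2;(1,1))
  • {0,5}:  v_{0} + v_{5} = v_{1} + 2·v_{4} ; sig = (2;(1,2))
  • {1,2,6}:  v_{1} + v_{2} + v_{6} = 0 ; sig = (3;())
  • {1,2,4}:  v_{1} + v_{2} + v_{4} = v_{5} ; sig = (3;(1))
  • {1,4,6}:  v_{1} + v_{4} + v_{6} = v_{0} ; sig = (3;(1))

Signatures (|P|; sorted positive RHS coefficients), sorted:
{ (2;(1)) ×4,  (2;(1,1)),  (2;(1,2)),  (3;()),  (3;(1)) ×2 }


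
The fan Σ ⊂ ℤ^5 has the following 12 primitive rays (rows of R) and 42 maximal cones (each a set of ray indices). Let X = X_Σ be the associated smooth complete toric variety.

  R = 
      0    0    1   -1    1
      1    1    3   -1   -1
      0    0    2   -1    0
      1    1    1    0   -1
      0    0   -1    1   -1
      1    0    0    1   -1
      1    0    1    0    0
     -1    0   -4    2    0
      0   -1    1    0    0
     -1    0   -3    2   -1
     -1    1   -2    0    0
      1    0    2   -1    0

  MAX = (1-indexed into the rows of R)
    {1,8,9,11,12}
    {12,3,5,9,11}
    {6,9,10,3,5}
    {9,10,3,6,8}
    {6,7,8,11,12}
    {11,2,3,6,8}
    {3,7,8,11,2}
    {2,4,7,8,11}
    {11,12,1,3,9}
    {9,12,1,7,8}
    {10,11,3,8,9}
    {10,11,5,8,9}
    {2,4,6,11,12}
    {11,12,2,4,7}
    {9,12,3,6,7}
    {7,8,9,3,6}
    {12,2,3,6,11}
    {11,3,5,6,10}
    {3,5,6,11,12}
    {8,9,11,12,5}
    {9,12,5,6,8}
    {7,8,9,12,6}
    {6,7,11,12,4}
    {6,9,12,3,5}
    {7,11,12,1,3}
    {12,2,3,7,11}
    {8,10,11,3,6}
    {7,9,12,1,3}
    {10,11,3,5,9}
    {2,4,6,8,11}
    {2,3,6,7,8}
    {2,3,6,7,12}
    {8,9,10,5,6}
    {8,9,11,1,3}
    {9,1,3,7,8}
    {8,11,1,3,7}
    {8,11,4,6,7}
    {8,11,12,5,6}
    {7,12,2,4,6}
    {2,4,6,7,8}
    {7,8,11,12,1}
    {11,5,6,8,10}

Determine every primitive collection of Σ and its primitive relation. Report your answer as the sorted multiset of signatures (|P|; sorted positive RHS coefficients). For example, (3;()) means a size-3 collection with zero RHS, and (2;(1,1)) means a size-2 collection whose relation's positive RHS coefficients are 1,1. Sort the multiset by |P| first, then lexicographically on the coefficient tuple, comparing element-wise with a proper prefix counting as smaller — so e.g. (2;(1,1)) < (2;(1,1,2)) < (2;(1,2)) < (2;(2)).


The 23 primitive collections of Σ (r=12, n=5):

  P = {1,5}:  v_{1} + v_{5} = 0 ; sig = (2;())
  P = {1,6}:  v_{1} + v_{6} = v_{7} ; sig = (2;(1))
  P = {3,4}:  v_{3} + v_{4} = v_{2} ; sig = (2;(1))
  P = {5,7}:  v_{5} + v_{7} = v_{6} ; sig = (2;(1))
  P = {10,12}:  v_{10} + v_{12} = v_{5} ; sig = (2;(1))
  P = {1,10}:  v_{1} + v_{10} = v_{3} + v_{8} ; sig = (2;(1,1))
  P = {4,9}:  v_{4} + v_{9} = v_{3} + v_{6} ; sig = (2;(1,1))
  P = {7,10}:  v_{7} + v_{10} = v_{3} + v_{6} + v_{8} ; sig = (2;(1,1,1))
  P = {1,4}:  v_{1} + v_{4} = v_{3} + 2·v_{7} + v_{11} ; sig = (2;(1,1,2))
  P = {4,5}:  v_{4} + v_{5} = v_{3} + 2·v_{6} + v_{11} ; sig = (2;(1,1,2))
  P = {4,10}:  v_{4} + v_{10} = 2·v_{3} + 2·v_{6} + v_{8} + v_{11} ; sig = (2;(1,1,2,2))
  P = {2,10}:  v_{2} + v_{10} = 3·v_{3} + 2·v_{6} + v_{8} + v_{11} ; sig = (2;(1,1,2,3))
  P = {2,9}:  v_{2} + v_{9} = 2·v_{3} + v_{6} ; sig = (2;(1,2))
  P = {1,2}:  v_{1} + v_{2} = 2·v_{3} + 2·v_{7} + v_{11} ; sig = (2;(1,2,2))
  P = {2,5}:  v_{2} + v_{5} = 2·v_{3} + 2·v_{6} + v_{11} ; sig = (2;(1,2,2))
  P = {3,8,12}:  v_{3} + v_{8} + v_{12} = 0 ; sig = (3;())
  P = {7,9,11}:  v_{7} + v_{9} + v_{11} = 0 ; sig = (3;())
  P = {2,8,12}:  v_{2} + v_{8} + v_{12} = v_{4} ; sig = (3;(1))
  P = {3,5,8}:  v_{3} + v_{5} + v_{8} = v_{10} ; sig = (3;(1))
  P = {6,9,11}:  v_{6} + v_{9} + v_{11} = v_{5} ; sig = (3;(1))
  P = {4,8,12}:  v_{4} + v_{8} + v_{12} = v_{6} + v_{7} + v_{11} ; sig = (3;(1,1,1))
  P = {3,6,7,11}:  v_{3} + v_{6} + v_{7} + v_{11} = v_{4} ; sig = (4;(1))
  P = {2,6,7,11}:  v_{2} + v_{6} + v_{7} + v_{11} = 2·v_{4} ; sig = (4;(2))

Sorted signature multiset PRS(X):
[(2;()), (2;(1)), (2;(1)), (2;(1)), (2;(1)), (2;(1,1)), (2;(1,1)), (2;(1,1,1)), (2;(1,1,2)), (2;(1,1,2)), (2;(1,1,2,2)), (2;(1,1,2,3)), (2;(1,2)), (2;(1,2,2)), (2;(1,2,2)), (3;()), (3;()), (3;(1)), (3;(1)), (3;(1)), (3;(1,1,1)), (4;(1)), (4;(2))]


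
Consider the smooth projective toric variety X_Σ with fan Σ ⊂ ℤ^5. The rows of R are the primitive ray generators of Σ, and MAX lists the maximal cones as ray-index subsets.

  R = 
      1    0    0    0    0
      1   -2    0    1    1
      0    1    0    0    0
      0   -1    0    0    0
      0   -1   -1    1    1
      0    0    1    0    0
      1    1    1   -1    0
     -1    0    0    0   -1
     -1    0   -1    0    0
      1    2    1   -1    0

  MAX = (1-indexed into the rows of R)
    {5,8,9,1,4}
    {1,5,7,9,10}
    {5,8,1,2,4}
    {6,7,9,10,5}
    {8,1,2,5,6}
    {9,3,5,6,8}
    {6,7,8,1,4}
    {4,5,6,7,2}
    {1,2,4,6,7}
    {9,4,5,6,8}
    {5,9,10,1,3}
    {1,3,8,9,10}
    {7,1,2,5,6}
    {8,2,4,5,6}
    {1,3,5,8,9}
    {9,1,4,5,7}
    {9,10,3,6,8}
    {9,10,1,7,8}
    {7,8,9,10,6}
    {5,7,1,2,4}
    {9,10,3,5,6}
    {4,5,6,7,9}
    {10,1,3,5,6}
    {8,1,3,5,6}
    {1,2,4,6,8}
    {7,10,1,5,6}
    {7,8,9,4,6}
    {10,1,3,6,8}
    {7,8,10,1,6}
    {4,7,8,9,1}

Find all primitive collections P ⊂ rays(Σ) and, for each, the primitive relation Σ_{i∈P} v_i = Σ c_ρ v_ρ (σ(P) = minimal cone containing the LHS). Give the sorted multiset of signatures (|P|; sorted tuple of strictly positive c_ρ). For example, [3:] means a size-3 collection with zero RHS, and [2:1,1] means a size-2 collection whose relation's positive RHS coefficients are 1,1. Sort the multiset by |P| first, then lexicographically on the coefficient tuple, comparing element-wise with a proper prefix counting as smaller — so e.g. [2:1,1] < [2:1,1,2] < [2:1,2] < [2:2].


The 11 primitive collections of Σ (r=10, n=5):

  • {3,4}:  v_{3} + v_{4} = 0  →  sig = [2:]
  • {3,7}:  v_{3} + v_{7} = v_{10}  →  sig = [2:1]
  • {4,10}:  v_{4} + v_{10} = v_{7}  →  sig = [2:1]
  • {2,9}:  v_{2} + v_{9} = v_{4} + v_{5}  →  sig = [2:1,1]
  • {2,3}:  v_{2} + v_{3} = v_{1} + v_{5} + v_{6}  →  sig = [2:1,1,1]
  • {2,10}:  v_{2} + v_{10} = v_{1} + v_{5} + v_{6} + v_{7}  →  sig = [2:1,1,1,1]
  • {1,6,9}:  v_{1} + v_{6} + v_{9} = 0  →  sig = [3:]
  • {5,7,8}:  v_{5} + v_{7} + v_{8} = 0  →  sig = [3:]
  • {5,8,10}:  v_{5} + v_{8} + v_{10} = v_{3}  →  sig = [3:1]
  • {2,7,8}:  v_{2} + v_{7} + v_{8} = v_{1} + v_{4} + v_{6}  →  sig = [3:1,1,1]
  • {1,4,5,6}:  v_{1} + v_{4} + v_{5} + v_{6} = v_{2}  →  sig = [4:1]

so the primitive-relation signature multiset is
    [2:]
    [2:1]
    [2:1]
    [2:1,1]
    [2:1,1,1]
    [2:1,1,1,1]
    [3:]
    [3:]
    [3:1]
    [3:1,1,1]
    [4:1]


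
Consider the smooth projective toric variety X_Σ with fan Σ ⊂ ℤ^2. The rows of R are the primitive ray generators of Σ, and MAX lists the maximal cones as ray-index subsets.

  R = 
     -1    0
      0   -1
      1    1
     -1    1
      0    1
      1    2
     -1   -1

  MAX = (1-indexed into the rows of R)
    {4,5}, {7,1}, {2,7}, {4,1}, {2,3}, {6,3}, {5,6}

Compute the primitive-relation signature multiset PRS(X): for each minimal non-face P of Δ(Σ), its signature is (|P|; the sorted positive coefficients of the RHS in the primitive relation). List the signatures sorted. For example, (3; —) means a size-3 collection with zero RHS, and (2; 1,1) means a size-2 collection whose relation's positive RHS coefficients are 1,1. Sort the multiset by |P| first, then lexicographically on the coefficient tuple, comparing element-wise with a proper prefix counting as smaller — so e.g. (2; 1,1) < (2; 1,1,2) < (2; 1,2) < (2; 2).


Primitive collections (14):

  P = {2,5}:  v_{2} + v_{5} = 0  so sig = (2; —)
  P = {3,7}:  v_{3} + v_{7} = 0  so sig = (2; —)
  P = {1,2}:  v_{1} + v_{2} = v_{7}  so sig = (2; 1)
  P = {1,3}:  v_{1} + v_{3} = v_{5}  so sig = (2; 1)
  P = {1,5}:  v_{1} + v_{5} = v_{4}  so sig = (2; 1)
  P = {2,4}:  v_{2} + v_{4} = v_{1}  so sig = (2; 1)
  P = {2,6}:  v_{2} + v_{6} = v_{3}  so sig = (2; 1)
  P = {3,5}:  v_{3} + v_{5} = v_{6}  so sig = (2; 1)
  P = {5,7}:  v_{5} + v_{7} = v_{1}  so sig = (2; 1)
  P = {6,7}:  v_{6} + v_{7} = v_{5}  so sig = (2; 1)
  P = {1,6}:  v_{1} + v_{6} = 2·v_{5}  so sig = (2; 2)
  P = {3,4}:  v_{3} + v_{4} = 2·v_{5}  so sig = (2; 2)
  P = {4,7}:  v_{4} + v_{7} = 2·v_{1}  so sig = (2; 2)
  P = {4,6}:  v_{4} + v_{6} = 3·v_{5}  so sig = (2; 3)

Signatures (|P|; sorted positive RHS coefficients), sorted:
{ (2; —) ×2,  (2; 1) ×8,  (2; 2) ×3,  (2; 3) }


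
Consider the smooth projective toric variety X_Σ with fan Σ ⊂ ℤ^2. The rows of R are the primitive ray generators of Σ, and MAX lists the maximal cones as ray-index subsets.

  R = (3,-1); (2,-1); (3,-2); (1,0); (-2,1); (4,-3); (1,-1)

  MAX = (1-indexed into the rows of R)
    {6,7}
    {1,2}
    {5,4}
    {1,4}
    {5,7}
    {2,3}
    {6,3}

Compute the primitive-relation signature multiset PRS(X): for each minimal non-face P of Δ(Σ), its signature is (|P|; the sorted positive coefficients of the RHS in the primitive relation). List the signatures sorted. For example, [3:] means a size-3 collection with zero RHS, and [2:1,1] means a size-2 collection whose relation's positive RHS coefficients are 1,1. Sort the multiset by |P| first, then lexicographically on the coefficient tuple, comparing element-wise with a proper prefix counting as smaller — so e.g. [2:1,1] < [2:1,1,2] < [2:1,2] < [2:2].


Σ has 14 primitive collections:

  • {2,5}:  v_{2} + v_{5} = 0  →  sig = [2:]
  • {1,5}:  v_{1} + v_{5} = v_{4}  →  sig = [2:1]
  • {2,4}:  v_{2} + v_{4} = v_{1}  →  sig = [2:1]
  • {2,7}:  v_{2} + v_{7} = v_{3}  →  sig = [2:1]
  • {3,5}:  v_{3} + v_{5} = v_{7}  →  sig = [2:1]
  • {3,7}:  v_{3} + v_{7} = v_{6}  →  sig = [2:1]
  • {4,7}:  v_{4} + v_{7} = v_{2}  →  sig = [2:1]
  • {4,6}:  v_{4} + v_{6} = v_{2} + v_{3}  →  sig = [2:1,1]
  • {1,6}:  v_{1} + v_{6} = 2·v_{2} + v_{3}  →  sig = [2:1,2]
  • {1,7}:  v_{1} + v_{7} = 2·v_{2}  →  sig = [2:2]
  • {2,6}:  v_{2} + v_{6} = 2·v_{3}  →  sig = [2:2]
  • {3,4}:  v_{3} + v_{4} = 2·v_{2}  →  sig = [2:2]
  • {5,6}:  v_{5} + v_{6} = 2·v_{7}  →  sig = [2:2]
  • {1,3}:  v_{1} + v_{3} = 3·v_{2}  →  sig = [2:3]

Signatures (|P|; sorted positive RHS coefficients), sorted:
[[2:], [2:1], [2:1], [2:1], [2:1], [2:1], [2:1], [2:1,1], [2:1,2], [2:2], [2:2], [2:2], [2:2], [2:3]]


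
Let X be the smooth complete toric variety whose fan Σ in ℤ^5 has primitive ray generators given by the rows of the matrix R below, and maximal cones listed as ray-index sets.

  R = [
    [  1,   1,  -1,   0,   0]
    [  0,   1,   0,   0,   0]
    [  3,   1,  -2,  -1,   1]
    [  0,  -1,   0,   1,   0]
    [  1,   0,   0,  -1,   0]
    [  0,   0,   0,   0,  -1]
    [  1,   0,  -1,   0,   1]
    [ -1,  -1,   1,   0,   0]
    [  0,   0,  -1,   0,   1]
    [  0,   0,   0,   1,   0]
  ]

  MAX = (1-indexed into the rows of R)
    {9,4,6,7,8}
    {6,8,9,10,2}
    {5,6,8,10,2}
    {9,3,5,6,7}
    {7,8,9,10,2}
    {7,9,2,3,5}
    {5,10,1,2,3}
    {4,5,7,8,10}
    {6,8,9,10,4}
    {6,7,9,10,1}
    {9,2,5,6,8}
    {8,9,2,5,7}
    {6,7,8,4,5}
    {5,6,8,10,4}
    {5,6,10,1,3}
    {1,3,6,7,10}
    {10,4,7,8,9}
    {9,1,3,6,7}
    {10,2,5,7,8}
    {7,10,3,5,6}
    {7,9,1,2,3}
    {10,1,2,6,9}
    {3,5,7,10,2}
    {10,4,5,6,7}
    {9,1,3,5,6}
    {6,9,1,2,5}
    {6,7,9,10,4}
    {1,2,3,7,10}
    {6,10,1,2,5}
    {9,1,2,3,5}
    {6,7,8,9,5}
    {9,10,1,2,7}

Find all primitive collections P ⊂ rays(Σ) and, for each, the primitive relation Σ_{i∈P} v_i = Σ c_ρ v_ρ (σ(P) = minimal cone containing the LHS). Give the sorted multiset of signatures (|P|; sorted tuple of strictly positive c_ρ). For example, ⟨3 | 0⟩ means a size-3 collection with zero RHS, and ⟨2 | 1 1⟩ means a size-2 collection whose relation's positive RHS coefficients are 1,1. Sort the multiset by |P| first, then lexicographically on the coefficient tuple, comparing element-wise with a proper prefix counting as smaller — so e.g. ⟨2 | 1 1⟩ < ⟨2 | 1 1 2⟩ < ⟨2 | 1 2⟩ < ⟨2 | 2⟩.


|primitive collections| = 12. Relations:

  • {1,8}:  v_{1} + v_{8} = 0 — sig = ⟨2 | 0⟩
  • {2,4}:  v_{2} + v_{4} = v_{10} — sig = ⟨2 | 1⟩
  • {3,8}:  v_{3} + v_{8} = v_{5} + v_{7} — sig = ⟨2 | 1 1⟩
  • {1,4}:  v_{1} + v_{4} = v_{6} + v_{7} + v_{10} — sig = ⟨2 | 1 1 1⟩
  • {3,4}:  v_{3} + v_{4} = v_{5} + v_{6} + 2·v_{7} + v_{10} — sig = ⟨2 | 1 1 1 2⟩
  • {1,5,7}:  v_{1} + v_{5} + v_{7} = v_{3} — sig = ⟨3 | 1⟩
  • {2,6,7}:  v_{2} + v_{6} + v_{7} = v_{1} — sig = ⟨3 | 1⟩
  • {5,9,10}:  v_{5} + v_{9} + v_{10} = v_{7} — sig = ⟨3 | 1⟩
  • {4,5,9}:  v_{4} + v_{5} + v_{9} = v_{6} + 2·v_{7} + v_{8} — sig = ⟨3 | 1 1 2⟩
  • {2,3,6}:  v_{2} + v_{3} + v_{6} = 2·v_{1} + v_{5} — sig = ⟨3 | 1 2⟩
  • {3,9,10}:  v_{3} + v_{9} + v_{10} = v_{1} + 2·v_{7} — sig = ⟨3 | 1 2⟩
  • {6,7,8,10}:  v_{6} + v_{7} + v_{8} + v_{10} = v_{4} — sig = ⟨4 | 1⟩

Signatures (|P|; sorted positive RHS coefficients), sorted:
    ⟨2 | 0⟩
    ⟨2 | 1⟩
    ⟨2 | 1 1⟩
    ⟨2 | 1 1 1⟩
    ⟨2 | 1 1 1 2⟩
    ⟨3 | 1⟩
    ⟨3 | 1⟩
    ⟨3 | 1⟩
    ⟨3 | 1 1 2⟩
    ⟨3 | 1 2⟩
    ⟨3 | 1 2⟩
    ⟨4 | 1⟩
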